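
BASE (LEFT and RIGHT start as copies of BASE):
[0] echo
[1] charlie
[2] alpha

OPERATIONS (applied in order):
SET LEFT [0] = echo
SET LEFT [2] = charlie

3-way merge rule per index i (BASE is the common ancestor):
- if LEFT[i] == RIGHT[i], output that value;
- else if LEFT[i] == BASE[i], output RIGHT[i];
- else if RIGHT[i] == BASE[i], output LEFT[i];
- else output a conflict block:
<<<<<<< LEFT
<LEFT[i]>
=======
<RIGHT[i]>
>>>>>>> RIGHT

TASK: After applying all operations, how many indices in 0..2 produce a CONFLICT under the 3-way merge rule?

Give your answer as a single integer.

Final LEFT:  [echo, charlie, charlie]
Final RIGHT: [echo, charlie, alpha]
i=0: L=echo R=echo -> agree -> echo
i=1: L=charlie R=charlie -> agree -> charlie
i=2: L=charlie, R=alpha=BASE -> take LEFT -> charlie
Conflict count: 0

Answer: 0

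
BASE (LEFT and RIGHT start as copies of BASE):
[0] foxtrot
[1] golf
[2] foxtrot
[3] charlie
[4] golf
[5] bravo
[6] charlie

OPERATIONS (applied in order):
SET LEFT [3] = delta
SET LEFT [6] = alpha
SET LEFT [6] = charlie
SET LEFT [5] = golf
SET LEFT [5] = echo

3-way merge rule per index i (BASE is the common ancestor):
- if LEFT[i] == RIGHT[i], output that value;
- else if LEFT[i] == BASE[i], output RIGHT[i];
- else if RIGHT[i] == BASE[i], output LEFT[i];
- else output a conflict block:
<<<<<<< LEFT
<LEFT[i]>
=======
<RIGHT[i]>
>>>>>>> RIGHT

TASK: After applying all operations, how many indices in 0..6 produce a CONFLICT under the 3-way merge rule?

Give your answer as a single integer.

Answer: 0

Derivation:
Final LEFT:  [foxtrot, golf, foxtrot, delta, golf, echo, charlie]
Final RIGHT: [foxtrot, golf, foxtrot, charlie, golf, bravo, charlie]
i=0: L=foxtrot R=foxtrot -> agree -> foxtrot
i=1: L=golf R=golf -> agree -> golf
i=2: L=foxtrot R=foxtrot -> agree -> foxtrot
i=3: L=delta, R=charlie=BASE -> take LEFT -> delta
i=4: L=golf R=golf -> agree -> golf
i=5: L=echo, R=bravo=BASE -> take LEFT -> echo
i=6: L=charlie R=charlie -> agree -> charlie
Conflict count: 0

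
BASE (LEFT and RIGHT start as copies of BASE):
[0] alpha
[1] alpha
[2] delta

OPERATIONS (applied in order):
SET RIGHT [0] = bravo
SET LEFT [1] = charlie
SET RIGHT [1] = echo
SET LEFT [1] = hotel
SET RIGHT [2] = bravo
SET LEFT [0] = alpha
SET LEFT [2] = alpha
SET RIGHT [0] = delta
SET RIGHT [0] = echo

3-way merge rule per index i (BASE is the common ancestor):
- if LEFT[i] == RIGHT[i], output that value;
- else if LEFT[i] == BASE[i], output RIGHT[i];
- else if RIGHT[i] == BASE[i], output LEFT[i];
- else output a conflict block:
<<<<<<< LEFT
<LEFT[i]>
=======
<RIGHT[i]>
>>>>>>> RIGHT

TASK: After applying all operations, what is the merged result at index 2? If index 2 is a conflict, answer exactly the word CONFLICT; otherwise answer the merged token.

Final LEFT:  [alpha, hotel, alpha]
Final RIGHT: [echo, echo, bravo]
i=0: L=alpha=BASE, R=echo -> take RIGHT -> echo
i=1: BASE=alpha L=hotel R=echo all differ -> CONFLICT
i=2: BASE=delta L=alpha R=bravo all differ -> CONFLICT
Index 2 -> CONFLICT

Answer: CONFLICT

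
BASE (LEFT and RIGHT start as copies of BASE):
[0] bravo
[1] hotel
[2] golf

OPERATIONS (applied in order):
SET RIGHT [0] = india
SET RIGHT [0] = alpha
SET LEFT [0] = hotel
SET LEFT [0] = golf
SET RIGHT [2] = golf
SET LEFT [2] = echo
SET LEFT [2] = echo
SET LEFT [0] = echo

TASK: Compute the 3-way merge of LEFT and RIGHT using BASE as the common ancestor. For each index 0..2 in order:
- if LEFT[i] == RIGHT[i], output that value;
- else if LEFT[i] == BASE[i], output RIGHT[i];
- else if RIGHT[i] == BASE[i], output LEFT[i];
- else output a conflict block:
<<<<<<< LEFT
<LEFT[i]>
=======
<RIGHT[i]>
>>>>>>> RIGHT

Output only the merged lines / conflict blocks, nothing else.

Answer: <<<<<<< LEFT
echo
=======
alpha
>>>>>>> RIGHT
hotel
echo

Derivation:
Final LEFT:  [echo, hotel, echo]
Final RIGHT: [alpha, hotel, golf]
i=0: BASE=bravo L=echo R=alpha all differ -> CONFLICT
i=1: L=hotel R=hotel -> agree -> hotel
i=2: L=echo, R=golf=BASE -> take LEFT -> echo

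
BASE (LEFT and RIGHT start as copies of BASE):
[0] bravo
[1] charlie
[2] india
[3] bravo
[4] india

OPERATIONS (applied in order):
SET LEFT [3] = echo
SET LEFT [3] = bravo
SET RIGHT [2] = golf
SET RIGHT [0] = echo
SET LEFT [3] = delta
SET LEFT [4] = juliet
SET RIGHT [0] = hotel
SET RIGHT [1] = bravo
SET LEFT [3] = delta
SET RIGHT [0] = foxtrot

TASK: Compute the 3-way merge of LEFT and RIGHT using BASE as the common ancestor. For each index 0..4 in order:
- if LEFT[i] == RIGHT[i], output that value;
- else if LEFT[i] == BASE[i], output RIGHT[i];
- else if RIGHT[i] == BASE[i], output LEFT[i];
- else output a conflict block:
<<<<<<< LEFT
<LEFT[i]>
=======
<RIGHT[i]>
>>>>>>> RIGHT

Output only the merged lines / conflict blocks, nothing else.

Answer: foxtrot
bravo
golf
delta
juliet

Derivation:
Final LEFT:  [bravo, charlie, india, delta, juliet]
Final RIGHT: [foxtrot, bravo, golf, bravo, india]
i=0: L=bravo=BASE, R=foxtrot -> take RIGHT -> foxtrot
i=1: L=charlie=BASE, R=bravo -> take RIGHT -> bravo
i=2: L=india=BASE, R=golf -> take RIGHT -> golf
i=3: L=delta, R=bravo=BASE -> take LEFT -> delta
i=4: L=juliet, R=india=BASE -> take LEFT -> juliet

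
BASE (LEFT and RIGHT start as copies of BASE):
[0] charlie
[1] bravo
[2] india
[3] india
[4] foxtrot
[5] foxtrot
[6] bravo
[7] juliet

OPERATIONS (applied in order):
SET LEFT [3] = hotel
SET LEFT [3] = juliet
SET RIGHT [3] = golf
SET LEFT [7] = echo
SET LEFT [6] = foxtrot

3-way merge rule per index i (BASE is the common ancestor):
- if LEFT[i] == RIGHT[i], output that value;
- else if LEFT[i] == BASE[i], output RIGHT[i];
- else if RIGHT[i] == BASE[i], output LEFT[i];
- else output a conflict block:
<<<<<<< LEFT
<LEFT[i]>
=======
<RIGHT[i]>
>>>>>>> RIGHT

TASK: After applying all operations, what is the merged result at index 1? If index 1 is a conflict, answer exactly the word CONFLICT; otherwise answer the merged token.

Answer: bravo

Derivation:
Final LEFT:  [charlie, bravo, india, juliet, foxtrot, foxtrot, foxtrot, echo]
Final RIGHT: [charlie, bravo, india, golf, foxtrot, foxtrot, bravo, juliet]
i=0: L=charlie R=charlie -> agree -> charlie
i=1: L=bravo R=bravo -> agree -> bravo
i=2: L=india R=india -> agree -> india
i=3: BASE=india L=juliet R=golf all differ -> CONFLICT
i=4: L=foxtrot R=foxtrot -> agree -> foxtrot
i=5: L=foxtrot R=foxtrot -> agree -> foxtrot
i=6: L=foxtrot, R=bravo=BASE -> take LEFT -> foxtrot
i=7: L=echo, R=juliet=BASE -> take LEFT -> echo
Index 1 -> bravo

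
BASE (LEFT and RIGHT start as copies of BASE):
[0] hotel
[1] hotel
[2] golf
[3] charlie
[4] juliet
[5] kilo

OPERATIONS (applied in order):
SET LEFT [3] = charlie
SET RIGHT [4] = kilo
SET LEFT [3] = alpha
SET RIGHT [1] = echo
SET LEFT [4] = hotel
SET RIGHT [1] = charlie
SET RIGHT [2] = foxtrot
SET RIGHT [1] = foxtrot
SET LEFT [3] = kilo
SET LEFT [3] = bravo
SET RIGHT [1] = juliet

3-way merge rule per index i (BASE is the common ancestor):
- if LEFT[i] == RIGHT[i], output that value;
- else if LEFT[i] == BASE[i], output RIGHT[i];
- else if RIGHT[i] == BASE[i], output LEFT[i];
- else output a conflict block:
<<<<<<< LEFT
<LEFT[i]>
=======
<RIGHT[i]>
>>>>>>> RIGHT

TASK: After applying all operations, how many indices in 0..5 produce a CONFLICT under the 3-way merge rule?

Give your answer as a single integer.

Final LEFT:  [hotel, hotel, golf, bravo, hotel, kilo]
Final RIGHT: [hotel, juliet, foxtrot, charlie, kilo, kilo]
i=0: L=hotel R=hotel -> agree -> hotel
i=1: L=hotel=BASE, R=juliet -> take RIGHT -> juliet
i=2: L=golf=BASE, R=foxtrot -> take RIGHT -> foxtrot
i=3: L=bravo, R=charlie=BASE -> take LEFT -> bravo
i=4: BASE=juliet L=hotel R=kilo all differ -> CONFLICT
i=5: L=kilo R=kilo -> agree -> kilo
Conflict count: 1

Answer: 1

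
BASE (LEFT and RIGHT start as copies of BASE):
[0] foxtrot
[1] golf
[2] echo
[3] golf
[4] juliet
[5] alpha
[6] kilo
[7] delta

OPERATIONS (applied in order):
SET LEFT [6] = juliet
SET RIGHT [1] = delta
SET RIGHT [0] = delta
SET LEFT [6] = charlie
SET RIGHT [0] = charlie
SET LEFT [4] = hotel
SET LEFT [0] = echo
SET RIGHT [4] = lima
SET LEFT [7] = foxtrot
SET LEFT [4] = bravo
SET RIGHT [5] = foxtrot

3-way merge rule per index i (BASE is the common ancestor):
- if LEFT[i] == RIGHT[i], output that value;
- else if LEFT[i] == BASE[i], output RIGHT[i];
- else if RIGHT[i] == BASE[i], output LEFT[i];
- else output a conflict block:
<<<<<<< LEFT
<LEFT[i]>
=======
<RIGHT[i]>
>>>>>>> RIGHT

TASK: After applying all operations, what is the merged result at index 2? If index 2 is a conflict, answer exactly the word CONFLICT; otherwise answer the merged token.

Final LEFT:  [echo, golf, echo, golf, bravo, alpha, charlie, foxtrot]
Final RIGHT: [charlie, delta, echo, golf, lima, foxtrot, kilo, delta]
i=0: BASE=foxtrot L=echo R=charlie all differ -> CONFLICT
i=1: L=golf=BASE, R=delta -> take RIGHT -> delta
i=2: L=echo R=echo -> agree -> echo
i=3: L=golf R=golf -> agree -> golf
i=4: BASE=juliet L=bravo R=lima all differ -> CONFLICT
i=5: L=alpha=BASE, R=foxtrot -> take RIGHT -> foxtrot
i=6: L=charlie, R=kilo=BASE -> take LEFT -> charlie
i=7: L=foxtrot, R=delta=BASE -> take LEFT -> foxtrot
Index 2 -> echo

Answer: echo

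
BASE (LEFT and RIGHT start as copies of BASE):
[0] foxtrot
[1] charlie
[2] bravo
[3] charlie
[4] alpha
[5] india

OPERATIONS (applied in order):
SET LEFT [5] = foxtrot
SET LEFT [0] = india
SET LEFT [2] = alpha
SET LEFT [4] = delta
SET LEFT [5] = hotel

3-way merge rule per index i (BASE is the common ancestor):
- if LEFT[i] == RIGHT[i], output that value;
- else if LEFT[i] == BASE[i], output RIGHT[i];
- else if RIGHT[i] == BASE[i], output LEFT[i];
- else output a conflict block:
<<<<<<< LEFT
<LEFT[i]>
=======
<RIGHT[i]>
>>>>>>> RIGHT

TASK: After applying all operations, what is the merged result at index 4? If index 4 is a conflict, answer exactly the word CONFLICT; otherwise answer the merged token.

Final LEFT:  [india, charlie, alpha, charlie, delta, hotel]
Final RIGHT: [foxtrot, charlie, bravo, charlie, alpha, india]
i=0: L=india, R=foxtrot=BASE -> take LEFT -> india
i=1: L=charlie R=charlie -> agree -> charlie
i=2: L=alpha, R=bravo=BASE -> take LEFT -> alpha
i=3: L=charlie R=charlie -> agree -> charlie
i=4: L=delta, R=alpha=BASE -> take LEFT -> delta
i=5: L=hotel, R=india=BASE -> take LEFT -> hotel
Index 4 -> delta

Answer: delta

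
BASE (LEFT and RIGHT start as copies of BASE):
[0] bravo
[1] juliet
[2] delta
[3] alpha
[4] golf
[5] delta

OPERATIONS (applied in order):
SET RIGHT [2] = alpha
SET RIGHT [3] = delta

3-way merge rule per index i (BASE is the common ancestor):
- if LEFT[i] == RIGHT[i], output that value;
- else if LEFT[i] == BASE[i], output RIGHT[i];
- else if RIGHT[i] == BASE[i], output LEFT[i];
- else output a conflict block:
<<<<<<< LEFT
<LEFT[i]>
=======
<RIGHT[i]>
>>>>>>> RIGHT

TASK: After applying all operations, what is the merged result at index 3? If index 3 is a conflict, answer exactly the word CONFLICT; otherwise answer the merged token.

Final LEFT:  [bravo, juliet, delta, alpha, golf, delta]
Final RIGHT: [bravo, juliet, alpha, delta, golf, delta]
i=0: L=bravo R=bravo -> agree -> bravo
i=1: L=juliet R=juliet -> agree -> juliet
i=2: L=delta=BASE, R=alpha -> take RIGHT -> alpha
i=3: L=alpha=BASE, R=delta -> take RIGHT -> delta
i=4: L=golf R=golf -> agree -> golf
i=5: L=delta R=delta -> agree -> delta
Index 3 -> delta

Answer: delta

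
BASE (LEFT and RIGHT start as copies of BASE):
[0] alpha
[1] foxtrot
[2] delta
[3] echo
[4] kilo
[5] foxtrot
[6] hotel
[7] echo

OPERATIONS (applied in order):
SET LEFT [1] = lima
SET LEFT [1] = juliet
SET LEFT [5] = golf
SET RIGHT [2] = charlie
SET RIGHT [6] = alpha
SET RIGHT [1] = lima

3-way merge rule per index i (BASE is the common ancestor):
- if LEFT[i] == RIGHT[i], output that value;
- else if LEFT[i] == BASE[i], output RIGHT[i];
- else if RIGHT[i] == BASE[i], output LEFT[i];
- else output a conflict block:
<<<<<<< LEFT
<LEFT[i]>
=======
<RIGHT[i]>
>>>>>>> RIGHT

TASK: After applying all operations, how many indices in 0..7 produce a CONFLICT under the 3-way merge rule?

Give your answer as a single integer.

Answer: 1

Derivation:
Final LEFT:  [alpha, juliet, delta, echo, kilo, golf, hotel, echo]
Final RIGHT: [alpha, lima, charlie, echo, kilo, foxtrot, alpha, echo]
i=0: L=alpha R=alpha -> agree -> alpha
i=1: BASE=foxtrot L=juliet R=lima all differ -> CONFLICT
i=2: L=delta=BASE, R=charlie -> take RIGHT -> charlie
i=3: L=echo R=echo -> agree -> echo
i=4: L=kilo R=kilo -> agree -> kilo
i=5: L=golf, R=foxtrot=BASE -> take LEFT -> golf
i=6: L=hotel=BASE, R=alpha -> take RIGHT -> alpha
i=7: L=echo R=echo -> agree -> echo
Conflict count: 1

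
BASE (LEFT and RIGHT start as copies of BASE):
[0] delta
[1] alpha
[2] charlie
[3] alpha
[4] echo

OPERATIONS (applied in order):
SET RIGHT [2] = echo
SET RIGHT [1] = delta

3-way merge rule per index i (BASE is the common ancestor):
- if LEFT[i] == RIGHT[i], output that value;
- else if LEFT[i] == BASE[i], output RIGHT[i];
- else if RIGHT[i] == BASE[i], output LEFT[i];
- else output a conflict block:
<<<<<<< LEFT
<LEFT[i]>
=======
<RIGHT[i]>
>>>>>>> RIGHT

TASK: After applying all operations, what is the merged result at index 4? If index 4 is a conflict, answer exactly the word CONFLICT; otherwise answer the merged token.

Final LEFT:  [delta, alpha, charlie, alpha, echo]
Final RIGHT: [delta, delta, echo, alpha, echo]
i=0: L=delta R=delta -> agree -> delta
i=1: L=alpha=BASE, R=delta -> take RIGHT -> delta
i=2: L=charlie=BASE, R=echo -> take RIGHT -> echo
i=3: L=alpha R=alpha -> agree -> alpha
i=4: L=echo R=echo -> agree -> echo
Index 4 -> echo

Answer: echo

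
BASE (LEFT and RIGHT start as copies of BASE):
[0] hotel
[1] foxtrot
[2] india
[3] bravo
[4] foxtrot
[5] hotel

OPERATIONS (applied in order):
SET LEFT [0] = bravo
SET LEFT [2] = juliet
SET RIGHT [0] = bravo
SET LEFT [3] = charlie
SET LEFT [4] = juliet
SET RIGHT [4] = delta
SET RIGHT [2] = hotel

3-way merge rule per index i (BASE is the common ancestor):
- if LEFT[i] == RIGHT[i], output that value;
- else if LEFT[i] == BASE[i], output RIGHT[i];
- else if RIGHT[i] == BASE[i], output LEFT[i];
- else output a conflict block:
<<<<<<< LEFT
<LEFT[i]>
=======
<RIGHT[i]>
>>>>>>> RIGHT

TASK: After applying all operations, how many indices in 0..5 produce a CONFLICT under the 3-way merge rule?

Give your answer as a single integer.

Final LEFT:  [bravo, foxtrot, juliet, charlie, juliet, hotel]
Final RIGHT: [bravo, foxtrot, hotel, bravo, delta, hotel]
i=0: L=bravo R=bravo -> agree -> bravo
i=1: L=foxtrot R=foxtrot -> agree -> foxtrot
i=2: BASE=india L=juliet R=hotel all differ -> CONFLICT
i=3: L=charlie, R=bravo=BASE -> take LEFT -> charlie
i=4: BASE=foxtrot L=juliet R=delta all differ -> CONFLICT
i=5: L=hotel R=hotel -> agree -> hotel
Conflict count: 2

Answer: 2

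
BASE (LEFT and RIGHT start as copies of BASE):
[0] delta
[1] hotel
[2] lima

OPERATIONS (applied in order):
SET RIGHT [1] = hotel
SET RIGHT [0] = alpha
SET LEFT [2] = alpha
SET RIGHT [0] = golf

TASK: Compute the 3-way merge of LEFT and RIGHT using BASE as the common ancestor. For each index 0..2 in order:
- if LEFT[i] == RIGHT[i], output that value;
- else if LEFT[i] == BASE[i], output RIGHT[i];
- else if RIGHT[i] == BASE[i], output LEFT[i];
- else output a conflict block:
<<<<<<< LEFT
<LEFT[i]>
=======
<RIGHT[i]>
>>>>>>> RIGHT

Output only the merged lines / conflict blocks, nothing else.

Answer: golf
hotel
alpha

Derivation:
Final LEFT:  [delta, hotel, alpha]
Final RIGHT: [golf, hotel, lima]
i=0: L=delta=BASE, R=golf -> take RIGHT -> golf
i=1: L=hotel R=hotel -> agree -> hotel
i=2: L=alpha, R=lima=BASE -> take LEFT -> alpha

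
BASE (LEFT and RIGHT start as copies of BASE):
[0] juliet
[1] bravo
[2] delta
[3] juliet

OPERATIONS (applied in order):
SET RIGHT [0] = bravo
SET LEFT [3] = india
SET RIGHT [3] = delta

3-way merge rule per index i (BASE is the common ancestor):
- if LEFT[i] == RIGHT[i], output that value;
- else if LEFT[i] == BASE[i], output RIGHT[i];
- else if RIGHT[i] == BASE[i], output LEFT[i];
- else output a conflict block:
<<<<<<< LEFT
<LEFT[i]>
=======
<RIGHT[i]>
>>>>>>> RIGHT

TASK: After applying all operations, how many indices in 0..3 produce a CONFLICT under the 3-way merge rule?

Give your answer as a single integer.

Final LEFT:  [juliet, bravo, delta, india]
Final RIGHT: [bravo, bravo, delta, delta]
i=0: L=juliet=BASE, R=bravo -> take RIGHT -> bravo
i=1: L=bravo R=bravo -> agree -> bravo
i=2: L=delta R=delta -> agree -> delta
i=3: BASE=juliet L=india R=delta all differ -> CONFLICT
Conflict count: 1

Answer: 1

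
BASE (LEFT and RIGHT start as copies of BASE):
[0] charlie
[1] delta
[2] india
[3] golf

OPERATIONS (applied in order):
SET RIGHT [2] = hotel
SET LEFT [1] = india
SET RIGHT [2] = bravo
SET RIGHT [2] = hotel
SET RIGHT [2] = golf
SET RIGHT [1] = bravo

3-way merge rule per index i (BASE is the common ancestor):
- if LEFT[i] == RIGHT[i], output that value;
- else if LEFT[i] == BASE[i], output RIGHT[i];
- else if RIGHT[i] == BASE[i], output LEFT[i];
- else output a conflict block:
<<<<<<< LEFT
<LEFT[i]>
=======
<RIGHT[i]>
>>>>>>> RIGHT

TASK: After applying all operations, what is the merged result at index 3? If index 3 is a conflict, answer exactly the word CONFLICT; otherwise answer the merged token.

Final LEFT:  [charlie, india, india, golf]
Final RIGHT: [charlie, bravo, golf, golf]
i=0: L=charlie R=charlie -> agree -> charlie
i=1: BASE=delta L=india R=bravo all differ -> CONFLICT
i=2: L=india=BASE, R=golf -> take RIGHT -> golf
i=3: L=golf R=golf -> agree -> golf
Index 3 -> golf

Answer: golf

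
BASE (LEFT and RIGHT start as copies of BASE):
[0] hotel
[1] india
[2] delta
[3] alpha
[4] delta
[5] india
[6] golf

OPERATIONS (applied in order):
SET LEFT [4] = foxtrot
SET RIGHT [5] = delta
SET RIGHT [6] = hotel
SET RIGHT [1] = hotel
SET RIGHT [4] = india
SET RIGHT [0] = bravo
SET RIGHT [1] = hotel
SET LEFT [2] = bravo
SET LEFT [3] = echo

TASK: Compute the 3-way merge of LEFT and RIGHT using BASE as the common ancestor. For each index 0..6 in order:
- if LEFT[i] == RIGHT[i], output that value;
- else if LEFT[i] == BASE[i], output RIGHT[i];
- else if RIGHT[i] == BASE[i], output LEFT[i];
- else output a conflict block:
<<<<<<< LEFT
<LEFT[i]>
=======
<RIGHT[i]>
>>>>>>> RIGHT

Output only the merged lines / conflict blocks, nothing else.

Final LEFT:  [hotel, india, bravo, echo, foxtrot, india, golf]
Final RIGHT: [bravo, hotel, delta, alpha, india, delta, hotel]
i=0: L=hotel=BASE, R=bravo -> take RIGHT -> bravo
i=1: L=india=BASE, R=hotel -> take RIGHT -> hotel
i=2: L=bravo, R=delta=BASE -> take LEFT -> bravo
i=3: L=echo, R=alpha=BASE -> take LEFT -> echo
i=4: BASE=delta L=foxtrot R=india all differ -> CONFLICT
i=5: L=india=BASE, R=delta -> take RIGHT -> delta
i=6: L=golf=BASE, R=hotel -> take RIGHT -> hotel

Answer: bravo
hotel
bravo
echo
<<<<<<< LEFT
foxtrot
=======
india
>>>>>>> RIGHT
delta
hotel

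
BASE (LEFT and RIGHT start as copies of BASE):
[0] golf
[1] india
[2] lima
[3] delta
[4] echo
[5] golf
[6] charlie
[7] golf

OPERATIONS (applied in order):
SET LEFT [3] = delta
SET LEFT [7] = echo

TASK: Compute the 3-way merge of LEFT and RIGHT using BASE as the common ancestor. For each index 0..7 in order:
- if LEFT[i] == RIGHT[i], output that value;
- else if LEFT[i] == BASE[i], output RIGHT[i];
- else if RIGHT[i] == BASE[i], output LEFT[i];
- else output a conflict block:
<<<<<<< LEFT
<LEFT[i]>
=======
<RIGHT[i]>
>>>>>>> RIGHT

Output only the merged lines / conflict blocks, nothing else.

Answer: golf
india
lima
delta
echo
golf
charlie
echo

Derivation:
Final LEFT:  [golf, india, lima, delta, echo, golf, charlie, echo]
Final RIGHT: [golf, india, lima, delta, echo, golf, charlie, golf]
i=0: L=golf R=golf -> agree -> golf
i=1: L=india R=india -> agree -> india
i=2: L=lima R=lima -> agree -> lima
i=3: L=delta R=delta -> agree -> delta
i=4: L=echo R=echo -> agree -> echo
i=5: L=golf R=golf -> agree -> golf
i=6: L=charlie R=charlie -> agree -> charlie
i=7: L=echo, R=golf=BASE -> take LEFT -> echo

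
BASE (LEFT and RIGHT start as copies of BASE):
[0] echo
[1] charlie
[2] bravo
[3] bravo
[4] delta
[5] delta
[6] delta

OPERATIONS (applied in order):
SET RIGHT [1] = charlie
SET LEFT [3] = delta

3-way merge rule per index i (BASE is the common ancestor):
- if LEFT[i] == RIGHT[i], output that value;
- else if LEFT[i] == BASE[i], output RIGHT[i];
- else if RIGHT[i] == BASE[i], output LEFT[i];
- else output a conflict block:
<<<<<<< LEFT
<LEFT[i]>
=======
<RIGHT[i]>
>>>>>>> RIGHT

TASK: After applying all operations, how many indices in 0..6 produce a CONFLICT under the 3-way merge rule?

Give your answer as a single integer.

Answer: 0

Derivation:
Final LEFT:  [echo, charlie, bravo, delta, delta, delta, delta]
Final RIGHT: [echo, charlie, bravo, bravo, delta, delta, delta]
i=0: L=echo R=echo -> agree -> echo
i=1: L=charlie R=charlie -> agree -> charlie
i=2: L=bravo R=bravo -> agree -> bravo
i=3: L=delta, R=bravo=BASE -> take LEFT -> delta
i=4: L=delta R=delta -> agree -> delta
i=5: L=delta R=delta -> agree -> delta
i=6: L=delta R=delta -> agree -> delta
Conflict count: 0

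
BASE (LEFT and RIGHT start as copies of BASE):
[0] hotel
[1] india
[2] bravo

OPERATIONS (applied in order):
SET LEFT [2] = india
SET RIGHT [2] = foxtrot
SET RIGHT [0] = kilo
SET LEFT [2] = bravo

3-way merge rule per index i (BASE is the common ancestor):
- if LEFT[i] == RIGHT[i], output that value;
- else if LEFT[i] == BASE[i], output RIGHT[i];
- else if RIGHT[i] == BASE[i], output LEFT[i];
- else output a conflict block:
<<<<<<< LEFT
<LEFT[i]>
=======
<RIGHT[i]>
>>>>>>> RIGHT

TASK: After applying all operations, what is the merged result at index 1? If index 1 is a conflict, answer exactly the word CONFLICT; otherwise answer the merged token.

Answer: india

Derivation:
Final LEFT:  [hotel, india, bravo]
Final RIGHT: [kilo, india, foxtrot]
i=0: L=hotel=BASE, R=kilo -> take RIGHT -> kilo
i=1: L=india R=india -> agree -> india
i=2: L=bravo=BASE, R=foxtrot -> take RIGHT -> foxtrot
Index 1 -> india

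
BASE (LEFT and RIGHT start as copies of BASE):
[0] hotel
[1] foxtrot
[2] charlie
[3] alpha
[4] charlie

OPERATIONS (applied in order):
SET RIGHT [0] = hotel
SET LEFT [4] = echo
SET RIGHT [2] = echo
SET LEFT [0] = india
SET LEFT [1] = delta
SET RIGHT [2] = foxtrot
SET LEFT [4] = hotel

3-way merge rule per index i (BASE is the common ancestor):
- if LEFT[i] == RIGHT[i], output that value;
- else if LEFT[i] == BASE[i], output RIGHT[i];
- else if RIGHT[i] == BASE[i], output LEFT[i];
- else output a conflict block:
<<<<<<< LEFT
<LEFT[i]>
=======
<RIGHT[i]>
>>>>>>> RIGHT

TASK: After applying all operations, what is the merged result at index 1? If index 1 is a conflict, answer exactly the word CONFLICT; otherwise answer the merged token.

Final LEFT:  [india, delta, charlie, alpha, hotel]
Final RIGHT: [hotel, foxtrot, foxtrot, alpha, charlie]
i=0: L=india, R=hotel=BASE -> take LEFT -> india
i=1: L=delta, R=foxtrot=BASE -> take LEFT -> delta
i=2: L=charlie=BASE, R=foxtrot -> take RIGHT -> foxtrot
i=3: L=alpha R=alpha -> agree -> alpha
i=4: L=hotel, R=charlie=BASE -> take LEFT -> hotel
Index 1 -> delta

Answer: delta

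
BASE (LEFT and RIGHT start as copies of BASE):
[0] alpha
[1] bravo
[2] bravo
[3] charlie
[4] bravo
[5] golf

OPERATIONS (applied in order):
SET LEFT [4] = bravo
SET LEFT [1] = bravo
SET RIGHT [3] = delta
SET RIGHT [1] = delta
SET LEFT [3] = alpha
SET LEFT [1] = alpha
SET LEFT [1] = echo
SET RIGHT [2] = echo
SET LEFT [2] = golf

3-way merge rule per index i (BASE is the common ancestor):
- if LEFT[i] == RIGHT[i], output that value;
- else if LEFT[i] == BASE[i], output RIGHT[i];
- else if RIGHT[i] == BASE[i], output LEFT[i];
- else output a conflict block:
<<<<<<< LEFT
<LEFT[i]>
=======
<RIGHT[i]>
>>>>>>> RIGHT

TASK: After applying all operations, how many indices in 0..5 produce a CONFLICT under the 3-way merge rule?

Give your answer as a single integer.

Answer: 3

Derivation:
Final LEFT:  [alpha, echo, golf, alpha, bravo, golf]
Final RIGHT: [alpha, delta, echo, delta, bravo, golf]
i=0: L=alpha R=alpha -> agree -> alpha
i=1: BASE=bravo L=echo R=delta all differ -> CONFLICT
i=2: BASE=bravo L=golf R=echo all differ -> CONFLICT
i=3: BASE=charlie L=alpha R=delta all differ -> CONFLICT
i=4: L=bravo R=bravo -> agree -> bravo
i=5: L=golf R=golf -> agree -> golf
Conflict count: 3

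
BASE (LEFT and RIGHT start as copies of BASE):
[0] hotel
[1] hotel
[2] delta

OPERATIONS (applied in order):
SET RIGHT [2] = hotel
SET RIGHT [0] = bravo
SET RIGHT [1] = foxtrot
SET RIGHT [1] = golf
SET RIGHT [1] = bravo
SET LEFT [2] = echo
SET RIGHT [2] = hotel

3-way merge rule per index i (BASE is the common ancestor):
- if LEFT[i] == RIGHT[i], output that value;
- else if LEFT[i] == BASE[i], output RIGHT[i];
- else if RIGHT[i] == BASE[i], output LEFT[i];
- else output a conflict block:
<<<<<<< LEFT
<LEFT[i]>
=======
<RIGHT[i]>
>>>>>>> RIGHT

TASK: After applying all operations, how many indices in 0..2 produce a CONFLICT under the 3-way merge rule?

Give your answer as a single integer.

Final LEFT:  [hotel, hotel, echo]
Final RIGHT: [bravo, bravo, hotel]
i=0: L=hotel=BASE, R=bravo -> take RIGHT -> bravo
i=1: L=hotel=BASE, R=bravo -> take RIGHT -> bravo
i=2: BASE=delta L=echo R=hotel all differ -> CONFLICT
Conflict count: 1

Answer: 1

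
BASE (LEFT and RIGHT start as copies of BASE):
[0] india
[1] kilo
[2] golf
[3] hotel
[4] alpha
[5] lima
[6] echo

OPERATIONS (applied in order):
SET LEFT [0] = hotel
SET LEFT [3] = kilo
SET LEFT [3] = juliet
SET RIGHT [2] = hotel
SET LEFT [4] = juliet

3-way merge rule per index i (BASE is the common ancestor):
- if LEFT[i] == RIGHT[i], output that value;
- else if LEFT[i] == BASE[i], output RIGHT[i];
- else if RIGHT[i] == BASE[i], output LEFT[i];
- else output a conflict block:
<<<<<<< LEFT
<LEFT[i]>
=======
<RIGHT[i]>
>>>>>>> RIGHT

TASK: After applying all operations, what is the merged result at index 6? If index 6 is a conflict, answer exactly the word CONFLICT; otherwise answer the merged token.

Answer: echo

Derivation:
Final LEFT:  [hotel, kilo, golf, juliet, juliet, lima, echo]
Final RIGHT: [india, kilo, hotel, hotel, alpha, lima, echo]
i=0: L=hotel, R=india=BASE -> take LEFT -> hotel
i=1: L=kilo R=kilo -> agree -> kilo
i=2: L=golf=BASE, R=hotel -> take RIGHT -> hotel
i=3: L=juliet, R=hotel=BASE -> take LEFT -> juliet
i=4: L=juliet, R=alpha=BASE -> take LEFT -> juliet
i=5: L=lima R=lima -> agree -> lima
i=6: L=echo R=echo -> agree -> echo
Index 6 -> echo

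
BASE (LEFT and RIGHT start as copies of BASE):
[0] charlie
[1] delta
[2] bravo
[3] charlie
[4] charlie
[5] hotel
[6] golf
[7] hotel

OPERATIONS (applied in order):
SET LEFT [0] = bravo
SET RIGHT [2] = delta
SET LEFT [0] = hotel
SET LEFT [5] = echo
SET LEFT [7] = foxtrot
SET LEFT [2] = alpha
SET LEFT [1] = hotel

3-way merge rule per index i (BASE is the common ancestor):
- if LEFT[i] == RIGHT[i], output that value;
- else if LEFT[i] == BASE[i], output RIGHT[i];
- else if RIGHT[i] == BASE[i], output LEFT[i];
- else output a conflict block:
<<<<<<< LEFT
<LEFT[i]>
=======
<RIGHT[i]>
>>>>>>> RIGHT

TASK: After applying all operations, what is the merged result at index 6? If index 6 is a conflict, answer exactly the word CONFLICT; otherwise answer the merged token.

Final LEFT:  [hotel, hotel, alpha, charlie, charlie, echo, golf, foxtrot]
Final RIGHT: [charlie, delta, delta, charlie, charlie, hotel, golf, hotel]
i=0: L=hotel, R=charlie=BASE -> take LEFT -> hotel
i=1: L=hotel, R=delta=BASE -> take LEFT -> hotel
i=2: BASE=bravo L=alpha R=delta all differ -> CONFLICT
i=3: L=charlie R=charlie -> agree -> charlie
i=4: L=charlie R=charlie -> agree -> charlie
i=5: L=echo, R=hotel=BASE -> take LEFT -> echo
i=6: L=golf R=golf -> agree -> golf
i=7: L=foxtrot, R=hotel=BASE -> take LEFT -> foxtrot
Index 6 -> golf

Answer: golf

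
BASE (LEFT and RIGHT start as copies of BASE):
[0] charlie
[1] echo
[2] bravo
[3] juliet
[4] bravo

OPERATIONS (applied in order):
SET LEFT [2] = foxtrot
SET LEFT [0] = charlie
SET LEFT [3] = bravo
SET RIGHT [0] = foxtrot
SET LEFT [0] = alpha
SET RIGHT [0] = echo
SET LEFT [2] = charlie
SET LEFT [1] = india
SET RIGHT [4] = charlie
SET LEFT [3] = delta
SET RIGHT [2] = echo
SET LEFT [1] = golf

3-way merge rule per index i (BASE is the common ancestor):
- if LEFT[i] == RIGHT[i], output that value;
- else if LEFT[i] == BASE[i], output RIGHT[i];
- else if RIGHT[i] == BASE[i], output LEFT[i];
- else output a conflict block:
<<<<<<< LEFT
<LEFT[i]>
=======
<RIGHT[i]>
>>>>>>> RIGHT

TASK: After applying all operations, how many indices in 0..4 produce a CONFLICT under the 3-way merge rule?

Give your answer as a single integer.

Final LEFT:  [alpha, golf, charlie, delta, bravo]
Final RIGHT: [echo, echo, echo, juliet, charlie]
i=0: BASE=charlie L=alpha R=echo all differ -> CONFLICT
i=1: L=golf, R=echo=BASE -> take LEFT -> golf
i=2: BASE=bravo L=charlie R=echo all differ -> CONFLICT
i=3: L=delta, R=juliet=BASE -> take LEFT -> delta
i=4: L=bravo=BASE, R=charlie -> take RIGHT -> charlie
Conflict count: 2

Answer: 2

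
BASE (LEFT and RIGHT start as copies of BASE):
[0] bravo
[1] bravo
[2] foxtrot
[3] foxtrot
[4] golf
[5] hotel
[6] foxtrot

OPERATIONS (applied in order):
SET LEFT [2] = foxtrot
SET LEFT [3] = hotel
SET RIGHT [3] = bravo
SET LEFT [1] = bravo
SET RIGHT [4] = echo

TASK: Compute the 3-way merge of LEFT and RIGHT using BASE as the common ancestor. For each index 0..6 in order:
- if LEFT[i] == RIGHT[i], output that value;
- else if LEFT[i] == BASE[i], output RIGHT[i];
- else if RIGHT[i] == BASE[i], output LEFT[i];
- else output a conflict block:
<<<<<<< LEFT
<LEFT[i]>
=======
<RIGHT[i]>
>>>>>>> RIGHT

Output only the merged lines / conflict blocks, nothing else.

Final LEFT:  [bravo, bravo, foxtrot, hotel, golf, hotel, foxtrot]
Final RIGHT: [bravo, bravo, foxtrot, bravo, echo, hotel, foxtrot]
i=0: L=bravo R=bravo -> agree -> bravo
i=1: L=bravo R=bravo -> agree -> bravo
i=2: L=foxtrot R=foxtrot -> agree -> foxtrot
i=3: BASE=foxtrot L=hotel R=bravo all differ -> CONFLICT
i=4: L=golf=BASE, R=echo -> take RIGHT -> echo
i=5: L=hotel R=hotel -> agree -> hotel
i=6: L=foxtrot R=foxtrot -> agree -> foxtrot

Answer: bravo
bravo
foxtrot
<<<<<<< LEFT
hotel
=======
bravo
>>>>>>> RIGHT
echo
hotel
foxtrot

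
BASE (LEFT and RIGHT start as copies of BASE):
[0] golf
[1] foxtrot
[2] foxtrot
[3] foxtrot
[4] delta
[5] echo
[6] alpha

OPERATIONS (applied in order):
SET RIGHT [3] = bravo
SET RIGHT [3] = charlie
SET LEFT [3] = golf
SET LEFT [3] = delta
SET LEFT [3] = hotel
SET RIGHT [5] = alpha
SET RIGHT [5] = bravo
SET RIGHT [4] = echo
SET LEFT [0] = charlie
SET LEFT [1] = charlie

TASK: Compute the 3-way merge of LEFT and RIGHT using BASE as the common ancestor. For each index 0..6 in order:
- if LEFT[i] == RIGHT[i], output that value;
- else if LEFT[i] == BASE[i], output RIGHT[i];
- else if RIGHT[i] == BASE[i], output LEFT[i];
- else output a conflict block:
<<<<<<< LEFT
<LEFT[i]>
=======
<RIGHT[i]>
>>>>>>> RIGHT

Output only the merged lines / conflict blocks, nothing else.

Answer: charlie
charlie
foxtrot
<<<<<<< LEFT
hotel
=======
charlie
>>>>>>> RIGHT
echo
bravo
alpha

Derivation:
Final LEFT:  [charlie, charlie, foxtrot, hotel, delta, echo, alpha]
Final RIGHT: [golf, foxtrot, foxtrot, charlie, echo, bravo, alpha]
i=0: L=charlie, R=golf=BASE -> take LEFT -> charlie
i=1: L=charlie, R=foxtrot=BASE -> take LEFT -> charlie
i=2: L=foxtrot R=foxtrot -> agree -> foxtrot
i=3: BASE=foxtrot L=hotel R=charlie all differ -> CONFLICT
i=4: L=delta=BASE, R=echo -> take RIGHT -> echo
i=5: L=echo=BASE, R=bravo -> take RIGHT -> bravo
i=6: L=alpha R=alpha -> agree -> alpha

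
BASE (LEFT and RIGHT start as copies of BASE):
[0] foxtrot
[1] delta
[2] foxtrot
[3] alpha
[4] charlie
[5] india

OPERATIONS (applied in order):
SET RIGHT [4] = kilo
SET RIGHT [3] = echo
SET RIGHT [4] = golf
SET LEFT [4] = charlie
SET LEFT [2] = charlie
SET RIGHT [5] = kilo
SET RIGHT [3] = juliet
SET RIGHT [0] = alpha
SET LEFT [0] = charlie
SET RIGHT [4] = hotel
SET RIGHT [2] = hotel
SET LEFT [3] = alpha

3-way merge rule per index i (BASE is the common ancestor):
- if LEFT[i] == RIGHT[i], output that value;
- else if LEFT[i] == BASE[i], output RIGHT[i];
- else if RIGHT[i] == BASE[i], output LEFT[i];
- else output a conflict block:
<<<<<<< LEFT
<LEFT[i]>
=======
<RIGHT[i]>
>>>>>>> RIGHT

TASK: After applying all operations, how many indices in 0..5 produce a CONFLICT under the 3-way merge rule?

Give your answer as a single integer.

Answer: 2

Derivation:
Final LEFT:  [charlie, delta, charlie, alpha, charlie, india]
Final RIGHT: [alpha, delta, hotel, juliet, hotel, kilo]
i=0: BASE=foxtrot L=charlie R=alpha all differ -> CONFLICT
i=1: L=delta R=delta -> agree -> delta
i=2: BASE=foxtrot L=charlie R=hotel all differ -> CONFLICT
i=3: L=alpha=BASE, R=juliet -> take RIGHT -> juliet
i=4: L=charlie=BASE, R=hotel -> take RIGHT -> hotel
i=5: L=india=BASE, R=kilo -> take RIGHT -> kilo
Conflict count: 2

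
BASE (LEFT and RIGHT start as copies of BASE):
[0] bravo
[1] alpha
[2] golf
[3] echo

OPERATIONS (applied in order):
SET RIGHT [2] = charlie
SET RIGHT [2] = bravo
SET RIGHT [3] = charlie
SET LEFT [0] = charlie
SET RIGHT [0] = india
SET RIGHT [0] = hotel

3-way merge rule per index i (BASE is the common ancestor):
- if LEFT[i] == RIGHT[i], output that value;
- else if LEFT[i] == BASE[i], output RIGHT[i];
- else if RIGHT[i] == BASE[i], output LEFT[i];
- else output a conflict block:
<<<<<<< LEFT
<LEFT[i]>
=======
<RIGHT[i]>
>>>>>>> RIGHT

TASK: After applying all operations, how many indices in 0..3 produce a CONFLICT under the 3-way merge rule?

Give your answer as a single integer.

Answer: 1

Derivation:
Final LEFT:  [charlie, alpha, golf, echo]
Final RIGHT: [hotel, alpha, bravo, charlie]
i=0: BASE=bravo L=charlie R=hotel all differ -> CONFLICT
i=1: L=alpha R=alpha -> agree -> alpha
i=2: L=golf=BASE, R=bravo -> take RIGHT -> bravo
i=3: L=echo=BASE, R=charlie -> take RIGHT -> charlie
Conflict count: 1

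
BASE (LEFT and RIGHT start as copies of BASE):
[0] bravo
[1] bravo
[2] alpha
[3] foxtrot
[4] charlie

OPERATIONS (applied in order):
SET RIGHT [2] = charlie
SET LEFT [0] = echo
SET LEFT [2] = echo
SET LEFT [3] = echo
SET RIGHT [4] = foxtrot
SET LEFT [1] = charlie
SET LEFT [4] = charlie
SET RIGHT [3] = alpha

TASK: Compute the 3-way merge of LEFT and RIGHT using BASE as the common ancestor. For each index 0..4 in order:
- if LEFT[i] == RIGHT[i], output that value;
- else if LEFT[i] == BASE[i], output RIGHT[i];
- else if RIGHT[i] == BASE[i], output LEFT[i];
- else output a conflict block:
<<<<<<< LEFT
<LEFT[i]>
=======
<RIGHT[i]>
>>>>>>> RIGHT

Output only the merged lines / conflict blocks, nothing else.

Answer: echo
charlie
<<<<<<< LEFT
echo
=======
charlie
>>>>>>> RIGHT
<<<<<<< LEFT
echo
=======
alpha
>>>>>>> RIGHT
foxtrot

Derivation:
Final LEFT:  [echo, charlie, echo, echo, charlie]
Final RIGHT: [bravo, bravo, charlie, alpha, foxtrot]
i=0: L=echo, R=bravo=BASE -> take LEFT -> echo
i=1: L=charlie, R=bravo=BASE -> take LEFT -> charlie
i=2: BASE=alpha L=echo R=charlie all differ -> CONFLICT
i=3: BASE=foxtrot L=echo R=alpha all differ -> CONFLICT
i=4: L=charlie=BASE, R=foxtrot -> take RIGHT -> foxtrot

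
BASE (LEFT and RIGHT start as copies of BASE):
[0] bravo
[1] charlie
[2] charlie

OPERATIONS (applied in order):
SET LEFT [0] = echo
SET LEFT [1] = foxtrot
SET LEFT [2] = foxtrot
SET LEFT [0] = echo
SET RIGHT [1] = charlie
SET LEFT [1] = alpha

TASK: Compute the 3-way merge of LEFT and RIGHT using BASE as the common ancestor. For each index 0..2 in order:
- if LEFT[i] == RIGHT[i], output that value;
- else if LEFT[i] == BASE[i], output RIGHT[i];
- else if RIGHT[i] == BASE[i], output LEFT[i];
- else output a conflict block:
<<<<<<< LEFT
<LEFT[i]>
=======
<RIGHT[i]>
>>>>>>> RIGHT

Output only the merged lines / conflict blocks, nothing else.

Answer: echo
alpha
foxtrot

Derivation:
Final LEFT:  [echo, alpha, foxtrot]
Final RIGHT: [bravo, charlie, charlie]
i=0: L=echo, R=bravo=BASE -> take LEFT -> echo
i=1: L=alpha, R=charlie=BASE -> take LEFT -> alpha
i=2: L=foxtrot, R=charlie=BASE -> take LEFT -> foxtrot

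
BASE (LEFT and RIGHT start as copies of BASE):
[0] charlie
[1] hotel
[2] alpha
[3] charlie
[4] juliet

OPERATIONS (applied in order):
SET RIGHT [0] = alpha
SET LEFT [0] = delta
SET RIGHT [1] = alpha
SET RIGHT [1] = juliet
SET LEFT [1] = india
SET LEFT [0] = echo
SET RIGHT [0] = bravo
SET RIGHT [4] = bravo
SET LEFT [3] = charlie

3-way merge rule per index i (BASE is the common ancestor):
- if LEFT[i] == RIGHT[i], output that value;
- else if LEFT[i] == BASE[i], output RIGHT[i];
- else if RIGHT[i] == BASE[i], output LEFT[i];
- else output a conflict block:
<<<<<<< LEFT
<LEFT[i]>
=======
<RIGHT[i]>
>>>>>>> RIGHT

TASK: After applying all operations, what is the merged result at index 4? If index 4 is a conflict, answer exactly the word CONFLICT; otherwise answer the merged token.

Final LEFT:  [echo, india, alpha, charlie, juliet]
Final RIGHT: [bravo, juliet, alpha, charlie, bravo]
i=0: BASE=charlie L=echo R=bravo all differ -> CONFLICT
i=1: BASE=hotel L=india R=juliet all differ -> CONFLICT
i=2: L=alpha R=alpha -> agree -> alpha
i=3: L=charlie R=charlie -> agree -> charlie
i=4: L=juliet=BASE, R=bravo -> take RIGHT -> bravo
Index 4 -> bravo

Answer: bravo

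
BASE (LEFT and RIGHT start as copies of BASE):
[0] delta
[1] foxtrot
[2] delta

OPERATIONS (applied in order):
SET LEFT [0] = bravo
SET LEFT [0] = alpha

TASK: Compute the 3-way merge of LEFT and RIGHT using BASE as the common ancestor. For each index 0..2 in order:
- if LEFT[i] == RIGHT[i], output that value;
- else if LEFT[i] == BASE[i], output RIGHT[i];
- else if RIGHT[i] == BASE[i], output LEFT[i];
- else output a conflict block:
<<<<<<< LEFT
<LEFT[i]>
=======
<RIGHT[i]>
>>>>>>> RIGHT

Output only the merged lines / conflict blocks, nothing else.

Final LEFT:  [alpha, foxtrot, delta]
Final RIGHT: [delta, foxtrot, delta]
i=0: L=alpha, R=delta=BASE -> take LEFT -> alpha
i=1: L=foxtrot R=foxtrot -> agree -> foxtrot
i=2: L=delta R=delta -> agree -> delta

Answer: alpha
foxtrot
delta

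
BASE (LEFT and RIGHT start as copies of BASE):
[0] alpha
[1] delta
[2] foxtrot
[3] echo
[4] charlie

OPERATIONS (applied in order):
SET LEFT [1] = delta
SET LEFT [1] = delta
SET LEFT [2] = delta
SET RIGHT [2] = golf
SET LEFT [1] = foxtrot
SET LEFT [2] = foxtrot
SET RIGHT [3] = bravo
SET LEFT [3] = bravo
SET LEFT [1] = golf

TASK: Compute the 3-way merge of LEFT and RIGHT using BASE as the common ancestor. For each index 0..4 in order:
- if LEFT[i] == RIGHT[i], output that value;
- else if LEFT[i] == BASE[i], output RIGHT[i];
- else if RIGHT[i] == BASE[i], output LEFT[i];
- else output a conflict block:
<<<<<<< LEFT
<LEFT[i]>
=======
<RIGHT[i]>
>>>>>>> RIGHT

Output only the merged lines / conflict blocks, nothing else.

Final LEFT:  [alpha, golf, foxtrot, bravo, charlie]
Final RIGHT: [alpha, delta, golf, bravo, charlie]
i=0: L=alpha R=alpha -> agree -> alpha
i=1: L=golf, R=delta=BASE -> take LEFT -> golf
i=2: L=foxtrot=BASE, R=golf -> take RIGHT -> golf
i=3: L=bravo R=bravo -> agree -> bravo
i=4: L=charlie R=charlie -> agree -> charlie

Answer: alpha
golf
golf
bravo
charlie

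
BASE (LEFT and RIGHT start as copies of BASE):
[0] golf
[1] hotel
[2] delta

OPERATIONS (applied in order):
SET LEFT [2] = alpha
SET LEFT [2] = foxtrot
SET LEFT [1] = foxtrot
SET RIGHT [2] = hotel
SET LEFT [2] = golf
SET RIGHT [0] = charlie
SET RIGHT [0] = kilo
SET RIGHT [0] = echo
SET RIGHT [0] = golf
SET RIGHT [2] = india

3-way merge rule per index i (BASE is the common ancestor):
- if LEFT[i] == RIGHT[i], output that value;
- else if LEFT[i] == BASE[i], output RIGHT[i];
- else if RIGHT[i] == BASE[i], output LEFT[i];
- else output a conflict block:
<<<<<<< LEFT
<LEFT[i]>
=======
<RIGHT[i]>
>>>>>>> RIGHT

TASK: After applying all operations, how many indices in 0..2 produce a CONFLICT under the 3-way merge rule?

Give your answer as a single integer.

Answer: 1

Derivation:
Final LEFT:  [golf, foxtrot, golf]
Final RIGHT: [golf, hotel, india]
i=0: L=golf R=golf -> agree -> golf
i=1: L=foxtrot, R=hotel=BASE -> take LEFT -> foxtrot
i=2: BASE=delta L=golf R=india all differ -> CONFLICT
Conflict count: 1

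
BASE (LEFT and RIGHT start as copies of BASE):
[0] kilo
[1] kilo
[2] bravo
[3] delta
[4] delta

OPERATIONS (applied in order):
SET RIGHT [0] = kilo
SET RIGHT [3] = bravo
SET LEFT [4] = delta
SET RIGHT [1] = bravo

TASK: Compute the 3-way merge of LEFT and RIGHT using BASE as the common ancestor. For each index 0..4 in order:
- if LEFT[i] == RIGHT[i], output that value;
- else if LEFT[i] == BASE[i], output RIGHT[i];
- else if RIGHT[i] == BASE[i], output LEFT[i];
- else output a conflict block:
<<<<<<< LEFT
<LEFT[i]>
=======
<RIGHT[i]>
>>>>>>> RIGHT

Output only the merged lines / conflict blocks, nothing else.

Answer: kilo
bravo
bravo
bravo
delta

Derivation:
Final LEFT:  [kilo, kilo, bravo, delta, delta]
Final RIGHT: [kilo, bravo, bravo, bravo, delta]
i=0: L=kilo R=kilo -> agree -> kilo
i=1: L=kilo=BASE, R=bravo -> take RIGHT -> bravo
i=2: L=bravo R=bravo -> agree -> bravo
i=3: L=delta=BASE, R=bravo -> take RIGHT -> bravo
i=4: L=delta R=delta -> agree -> delta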